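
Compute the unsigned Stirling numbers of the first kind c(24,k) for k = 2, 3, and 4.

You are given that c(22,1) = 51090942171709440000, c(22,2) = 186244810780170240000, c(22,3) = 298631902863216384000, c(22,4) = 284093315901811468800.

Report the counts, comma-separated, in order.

96538966652493066240000, 159539850276066860544000, 157375898285941510732800

[23] T[23,1]:22*51090942171709440000+0=1124000727777607680000 · T[23,2]:22*186244810780170240000+51090942171709440000=4148476779335454720000 · T[23,3]:22*298631902863216384000+186244810780170240000=6756146673770930688000 · T[23,4]:22*284093315901811468800+298631902863216384000=6548684852703068697600
[24] T[24,2]:23*4148476779335454720000+1124000727777607680000=96538966652493066240000 · T[24,3]:23*6756146673770930688000+4148476779335454720000=159539850276066860544000 · T[24,4]:23*6548684852703068697600+6756146673770930688000=157375898285941510732800
Read c(24,2) = 96538966652493066240000, c(24,3) = 159539850276066860544000, c(24,4) = 157375898285941510732800.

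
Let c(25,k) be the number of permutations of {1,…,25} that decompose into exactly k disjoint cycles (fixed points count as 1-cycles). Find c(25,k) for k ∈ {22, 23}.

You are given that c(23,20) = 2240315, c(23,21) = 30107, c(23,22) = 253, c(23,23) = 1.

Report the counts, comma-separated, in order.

@24  (24,21):30107·23+2240315→2932776, (24,22):253·23+30107→35926, (24,23):1·23+253→276
@25  (25,22):35926·24+2932776→3795000, (25,23):276·24+35926→42550
Read c(25,22) = 3795000, c(25,23) = 42550.

3795000, 42550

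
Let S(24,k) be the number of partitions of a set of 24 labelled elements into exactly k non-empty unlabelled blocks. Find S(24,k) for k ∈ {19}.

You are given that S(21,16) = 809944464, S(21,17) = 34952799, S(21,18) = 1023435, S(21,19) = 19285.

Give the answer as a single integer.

3880739170

[22] T[22,17]:17*34952799+809944464=1404142047 · T[22,18]:18*1023435+34952799=53374629 · T[22,19]:19*19285+1023435=1389850
[23] T[23,18]:18*53374629+1404142047=2364885369 · T[23,19]:19*1389850+53374629=79781779
[24] T[24,19]:19*79781779+2364885369=3880739170
Read S(24,19) = 3880739170.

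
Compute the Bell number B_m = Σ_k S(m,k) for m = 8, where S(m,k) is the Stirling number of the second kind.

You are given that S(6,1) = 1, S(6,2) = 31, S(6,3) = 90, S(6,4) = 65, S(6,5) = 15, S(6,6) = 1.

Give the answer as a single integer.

4140

@7  (7,1):1·1+0→1, (7,2):31·2+1→63, (7,3):90·3+31→301, (7,4):65·4+90→350, (7,5):15·5+65→140, (7,6):1·6+15→21, (7,7):0·7+1→1
@8  (8,1):1·1+0→1, (8,2):63·2+1→127, (8,3):301·3+63→966, (8,4):350·4+301→1701, (8,5):140·5+350→1050, (8,6):21·6+140→266, (8,7):1·7+21→28, (8,8):0·8+1→1
B_8 = ΣS(8,k) = 1+127+966+1701+1050+266+28+1 = 4140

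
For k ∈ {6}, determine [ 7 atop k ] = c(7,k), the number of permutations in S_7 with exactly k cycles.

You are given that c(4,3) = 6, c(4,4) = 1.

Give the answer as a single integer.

21

row 5: T[5][4]=4·1+6=10  T[5][5]=4·0+1=1
row 6: T[6][5]=5·1+10=15  T[6][6]=5·0+1=1
row 7: T[7][6]=6·1+15=21
Read c(7,6) = 21.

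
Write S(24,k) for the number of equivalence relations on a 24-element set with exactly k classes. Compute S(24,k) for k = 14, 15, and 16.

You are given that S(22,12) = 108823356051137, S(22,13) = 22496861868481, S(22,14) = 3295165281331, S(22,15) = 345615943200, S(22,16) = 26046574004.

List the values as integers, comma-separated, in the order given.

i=23: T(23,13)=108823356051137+13·22496861868481=401282560341390 | T(23,14)=22496861868481+14·3295165281331=68629175807115 | T(23,15)=3295165281331+15·345615943200=8479404429331 | T(23,16)=345615943200+16·26046574004=762361127264
i=24: T(24,14)=401282560341390+14·68629175807115=1362091021641000 | T(24,15)=68629175807115+15·8479404429331=195820242247080 | T(24,16)=8479404429331+16·762361127264=20677182465555
Read S(24,14) = 1362091021641000, S(24,15) = 195820242247080, S(24,16) = 20677182465555.

1362091021641000, 195820242247080, 20677182465555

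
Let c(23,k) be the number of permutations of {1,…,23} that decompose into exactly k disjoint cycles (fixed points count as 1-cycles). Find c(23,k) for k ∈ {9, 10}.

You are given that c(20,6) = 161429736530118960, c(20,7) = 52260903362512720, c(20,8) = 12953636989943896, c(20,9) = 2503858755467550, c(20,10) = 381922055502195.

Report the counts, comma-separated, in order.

r21: T_21,7=20×52260903362512720+161429736530118960=1206647803780373360; T_21,8=20×12953636989943896+52260903362512720=311333643161390640; T_21,9=20×2503858755467550+12953636989943896=63030812099294896; T_21,10=20×381922055502195+2503858755467550=10142299865511450
r22: T_22,8=21×311333643161390640+1206647803780373360=7744654310169576800; T_22,9=21×63030812099294896+311333643161390640=1634980697246583456; T_22,10=21×10142299865511450+63030812099294896=276019109275035346
r23: T_23,9=22×1634980697246583456+7744654310169576800=43714229649594412832; T_23,10=22×276019109275035346+1634980697246583456=7707401101297361068
Read c(23,9) = 43714229649594412832, c(23,10) = 7707401101297361068.

43714229649594412832, 7707401101297361068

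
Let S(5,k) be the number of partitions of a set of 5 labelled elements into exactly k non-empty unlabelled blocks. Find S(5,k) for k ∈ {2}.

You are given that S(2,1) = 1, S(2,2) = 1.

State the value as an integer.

@3  (3,1):1·1+0→1, (3,2):1·2+1→3
@4  (4,1):1·1+0→1, (4,2):3·2+1→7
@5  (5,2):7·2+1→15
Read S(5,2) = 15.

15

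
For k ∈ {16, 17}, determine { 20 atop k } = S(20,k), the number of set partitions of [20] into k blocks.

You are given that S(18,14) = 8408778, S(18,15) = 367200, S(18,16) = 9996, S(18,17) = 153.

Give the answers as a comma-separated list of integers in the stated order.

22350954, 741285

row 19: T[19][15]=15·367200+8408778=13916778  T[19][16]=16·9996+367200=527136  T[19][17]=17·153+9996=12597
row 20: T[20][16]=16·527136+13916778=22350954  T[20][17]=17·12597+527136=741285
Read S(20,16) = 22350954, S(20,17) = 741285.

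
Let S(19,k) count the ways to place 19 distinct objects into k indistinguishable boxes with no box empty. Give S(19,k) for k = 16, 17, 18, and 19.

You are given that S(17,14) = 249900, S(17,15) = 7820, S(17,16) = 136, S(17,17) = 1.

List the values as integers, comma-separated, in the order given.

527136, 12597, 171, 1

i=18: T(18,15)=249900+15·7820=367200 | T(18,16)=7820+16·136=9996 | T(18,17)=136+17·1=153 | T(18,18)=1+18·0=1
i=19: T(19,16)=367200+16·9996=527136 | T(19,17)=9996+17·153=12597 | T(19,18)=153+18·1=171 | T(19,19)=1+19·0=1
Read S(19,16) = 527136, S(19,17) = 12597, S(19,18) = 171, S(19,19) = 1.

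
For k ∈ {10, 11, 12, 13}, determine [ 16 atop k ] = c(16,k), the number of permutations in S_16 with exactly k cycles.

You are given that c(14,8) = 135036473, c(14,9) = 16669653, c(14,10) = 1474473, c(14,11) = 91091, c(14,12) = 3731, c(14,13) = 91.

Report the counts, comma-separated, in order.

[15] T[15,9]:14*16669653+135036473=368411615 · T[15,10]:14*1474473+16669653=37312275 · T[15,11]:14*91091+1474473=2749747 · T[15,12]:14*3731+91091=143325 · T[15,13]:14*91+3731=5005
[16] T[16,10]:15*37312275+368411615=928095740 · T[16,11]:15*2749747+37312275=78558480 · T[16,12]:15*143325+2749747=4899622 · T[16,13]:15*5005+143325=218400
Read c(16,10) = 928095740, c(16,11) = 78558480, c(16,12) = 4899622, c(16,13) = 218400.

928095740, 78558480, 4899622, 218400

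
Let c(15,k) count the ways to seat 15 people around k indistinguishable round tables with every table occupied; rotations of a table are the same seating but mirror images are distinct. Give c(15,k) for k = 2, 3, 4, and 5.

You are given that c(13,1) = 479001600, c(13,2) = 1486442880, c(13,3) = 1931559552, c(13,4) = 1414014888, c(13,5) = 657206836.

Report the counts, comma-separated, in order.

283465647360, 392156797824, 310989260400, 159721605680

@14  (14,1):479001600·13+0→6227020800, (14,2):1486442880·13+479001600→19802759040, (14,3):1931559552·13+1486442880→26596717056, (14,4):1414014888·13+1931559552→20313753096, (14,5):657206836·13+1414014888→9957703756
@15  (15,2):19802759040·14+6227020800→283465647360, (15,3):26596717056·14+19802759040→392156797824, (15,4):20313753096·14+26596717056→310989260400, (15,5):9957703756·14+20313753096→159721605680
Read c(15,2) = 283465647360, c(15,3) = 392156797824, c(15,4) = 310989260400, c(15,5) = 159721605680.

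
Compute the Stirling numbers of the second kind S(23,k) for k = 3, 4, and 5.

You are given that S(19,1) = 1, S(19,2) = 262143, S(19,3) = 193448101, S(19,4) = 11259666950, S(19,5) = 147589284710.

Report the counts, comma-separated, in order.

i=20: T(20,1)=0+1·1=1 | T(20,2)=1+2·262143=524287 | T(20,3)=262143+3·193448101=580606446 | T(20,4)=193448101+4·11259666950=45232115901 | T(20,5)=11259666950+5·147589284710=749206090500
i=21: T(21,1)=0+1·1=1 | T(21,2)=1+2·524287=1048575 | T(21,3)=524287+3·580606446=1742343625 | T(21,4)=580606446+4·45232115901=181509070050 | T(21,5)=45232115901+5·749206090500=3791262568401
i=22: T(22,2)=1+2·1048575=2097151 | T(22,3)=1048575+3·1742343625=5228079450 | T(22,4)=1742343625+4·181509070050=727778623825 | T(22,5)=181509070050+5·3791262568401=19137821912055
i=23: T(23,3)=2097151+3·5228079450=15686335501 | T(23,4)=5228079450+4·727778623825=2916342574750 | T(23,5)=727778623825+5·19137821912055=96416888184100
Read S(23,3) = 15686335501, S(23,4) = 2916342574750, S(23,5) = 96416888184100.

15686335501, 2916342574750, 96416888184100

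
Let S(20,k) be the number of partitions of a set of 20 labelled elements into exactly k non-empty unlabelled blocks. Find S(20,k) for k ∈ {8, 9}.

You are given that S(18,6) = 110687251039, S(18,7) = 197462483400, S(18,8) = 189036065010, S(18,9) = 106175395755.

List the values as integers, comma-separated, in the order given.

15170932662679, 12011282644725

row 19: T[19][7]=7·197462483400+110687251039=1492924634839  T[19][8]=8·189036065010+197462483400=1709751003480  T[19][9]=9·106175395755+189036065010=1144614626805
row 20: T[20][8]=8·1709751003480+1492924634839=15170932662679  T[20][9]=9·1144614626805+1709751003480=12011282644725
Read S(20,8) = 15170932662679, S(20,9) = 12011282644725.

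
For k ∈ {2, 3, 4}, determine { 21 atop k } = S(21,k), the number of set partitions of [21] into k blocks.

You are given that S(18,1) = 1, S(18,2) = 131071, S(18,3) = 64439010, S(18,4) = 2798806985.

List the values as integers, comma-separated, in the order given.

1048575, 1742343625, 181509070050

[19] T[19,1]:1*1+0=1 · T[19,2]:2*131071+1=262143 · T[19,3]:3*64439010+131071=193448101 · T[19,4]:4*2798806985+64439010=11259666950
[20] T[20,1]:1*1+0=1 · T[20,2]:2*262143+1=524287 · T[20,3]:3*193448101+262143=580606446 · T[20,4]:4*11259666950+193448101=45232115901
[21] T[21,2]:2*524287+1=1048575 · T[21,3]:3*580606446+524287=1742343625 · T[21,4]:4*45232115901+580606446=181509070050
Read S(21,2) = 1048575, S(21,3) = 1742343625, S(21,4) = 181509070050.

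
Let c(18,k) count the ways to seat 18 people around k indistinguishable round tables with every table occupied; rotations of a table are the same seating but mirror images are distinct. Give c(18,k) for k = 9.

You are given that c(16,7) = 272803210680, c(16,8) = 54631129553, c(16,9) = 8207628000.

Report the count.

4308105301929

@17  (17,8):54631129553·16+272803210680→1146901283528, (17,9):8207628000·16+54631129553→185953177553
@18  (18,9):185953177553·17+1146901283528→4308105301929
Read c(18,9) = 4308105301929.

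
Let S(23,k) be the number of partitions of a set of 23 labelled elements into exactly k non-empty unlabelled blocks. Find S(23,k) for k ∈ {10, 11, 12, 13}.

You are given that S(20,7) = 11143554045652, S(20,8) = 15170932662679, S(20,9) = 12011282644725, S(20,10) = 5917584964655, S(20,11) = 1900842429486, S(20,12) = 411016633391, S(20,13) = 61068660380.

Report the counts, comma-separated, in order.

i=21: T(21,8)=11143554045652+8·15170932662679=132511015347084 | T(21,9)=15170932662679+9·12011282644725=123272476465204 | T(21,10)=12011282644725+10·5917584964655=71187132291275 | T(21,11)=5917584964655+11·1900842429486=26826851689001 | T(21,12)=1900842429486+12·411016633391=6833042030178 | T(21,13)=411016633391+13·61068660380=1204909218331
i=22: T(22,9)=132511015347084+9·123272476465204=1241963303533920 | T(22,10)=123272476465204+10·71187132291275=835143799377954 | T(22,11)=71187132291275+11·26826851689001=366282500870286 | T(22,12)=26826851689001+12·6833042030178=108823356051137 | T(22,13)=6833042030178+13·1204909218331=22496861868481
i=23: T(23,10)=1241963303533920+10·835143799377954=9593401297313460 | T(23,11)=835143799377954+11·366282500870286=4864251308951100 | T(23,12)=366282500870286+12·108823356051137=1672162773483930 | T(23,13)=108823356051137+13·22496861868481=401282560341390
Read S(23,10) = 9593401297313460, S(23,11) = 4864251308951100, S(23,12) = 1672162773483930, S(23,13) = 401282560341390.

9593401297313460, 4864251308951100, 1672162773483930, 401282560341390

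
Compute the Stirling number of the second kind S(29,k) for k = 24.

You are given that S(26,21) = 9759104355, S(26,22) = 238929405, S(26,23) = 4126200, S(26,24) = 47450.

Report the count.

33738295500

[27] T[27,22]:22*238929405+9759104355=15015551265 · T[27,23]:23*4126200+238929405=333832005 · T[27,24]:24*47450+4126200=5265000
[28] T[28,23]:23*333832005+15015551265=22693687380 · T[28,24]:24*5265000+333832005=460192005
[29] T[29,24]:24*460192005+22693687380=33738295500
Read S(29,24) = 33738295500.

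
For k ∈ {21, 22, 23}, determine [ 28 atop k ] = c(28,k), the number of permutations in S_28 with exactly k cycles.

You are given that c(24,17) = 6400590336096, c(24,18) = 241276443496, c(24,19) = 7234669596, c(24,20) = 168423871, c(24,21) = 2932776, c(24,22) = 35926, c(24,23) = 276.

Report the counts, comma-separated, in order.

71603372991150, 1845173352165, 38343278610

[25] T[25,18]:24*241276443496+6400590336096=12191224980000 · T[25,19]:24*7234669596+241276443496=414908513800 · T[25,20]:24*168423871+7234669596=11276842500 · T[25,21]:24*2932776+168423871=238810495 · T[25,22]:24*35926+2932776=3795000 · T[25,23]:24*276+35926=42550
[26] T[26,19]:25*414908513800+12191224980000=22563937825000 · T[26,20]:25*11276842500+414908513800=696829576300 · T[26,21]:25*238810495+11276842500=17247104875 · T[26,22]:25*3795000+238810495=333685495 · T[26,23]:25*42550+3795000=4858750
[27] T[27,20]:26*696829576300+22563937825000=40681506808800 · T[27,21]:26*17247104875+696829576300=1145254303050 · T[27,22]:26*333685495+17247104875=25922927745 · T[27,23]:26*4858750+333685495=460012995
[28] T[28,21]:27*1145254303050+40681506808800=71603372991150 · T[28,22]:27*25922927745+1145254303050=1845173352165 · T[28,23]:27*460012995+25922927745=38343278610
Read c(28,21) = 71603372991150, c(28,22) = 1845173352165, c(28,23) = 38343278610.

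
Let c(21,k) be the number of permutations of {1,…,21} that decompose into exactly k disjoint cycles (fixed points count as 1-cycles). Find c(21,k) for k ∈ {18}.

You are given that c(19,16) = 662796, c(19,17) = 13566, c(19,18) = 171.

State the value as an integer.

1256850

[20] T[20,17]:19*13566+662796=920550 · T[20,18]:19*171+13566=16815
[21] T[21,18]:20*16815+920550=1256850
Read c(21,18) = 1256850.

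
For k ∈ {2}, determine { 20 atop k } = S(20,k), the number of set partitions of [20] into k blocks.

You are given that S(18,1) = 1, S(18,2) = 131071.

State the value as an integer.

r19: T_19,1=1×1+0=1; T_19,2=2×131071+1=262143
r20: T_20,2=2×262143+1=524287
Read S(20,2) = 524287.

524287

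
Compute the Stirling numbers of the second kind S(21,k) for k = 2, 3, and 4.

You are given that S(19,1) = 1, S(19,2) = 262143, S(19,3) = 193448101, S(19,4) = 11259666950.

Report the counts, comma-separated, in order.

[20] T[20,1]:1*1+0=1 · T[20,2]:2*262143+1=524287 · T[20,3]:3*193448101+262143=580606446 · T[20,4]:4*11259666950+193448101=45232115901
[21] T[21,2]:2*524287+1=1048575 · T[21,3]:3*580606446+524287=1742343625 · T[21,4]:4*45232115901+580606446=181509070050
Read S(21,2) = 1048575, S(21,3) = 1742343625, S(21,4) = 181509070050.

1048575, 1742343625, 181509070050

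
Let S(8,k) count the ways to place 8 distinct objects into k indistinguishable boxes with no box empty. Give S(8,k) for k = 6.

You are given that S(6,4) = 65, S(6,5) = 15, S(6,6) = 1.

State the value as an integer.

row 7: T[7][5]=5·15+65=140  T[7][6]=6·1+15=21
row 8: T[8][6]=6·21+140=266
Read S(8,6) = 266.

266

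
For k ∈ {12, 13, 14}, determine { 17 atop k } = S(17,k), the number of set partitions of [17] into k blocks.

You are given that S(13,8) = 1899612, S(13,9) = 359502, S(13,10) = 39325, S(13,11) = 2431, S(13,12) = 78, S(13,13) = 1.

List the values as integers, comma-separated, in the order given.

62022324, 4910178, 249900

[14] T[14,9]:9*359502+1899612=5135130 · T[14,10]:10*39325+359502=752752 · T[14,11]:11*2431+39325=66066 · T[14,12]:12*78+2431=3367 · T[14,13]:13*1+78=91 · T[14,14]:14*0+1=1
[15] T[15,10]:10*752752+5135130=12662650 · T[15,11]:11*66066+752752=1479478 · T[15,12]:12*3367+66066=106470 · T[15,13]:13*91+3367=4550 · T[15,14]:14*1+91=105
[16] T[16,11]:11*1479478+12662650=28936908 · T[16,12]:12*106470+1479478=2757118 · T[16,13]:13*4550+106470=165620 · T[16,14]:14*105+4550=6020
[17] T[17,12]:12*2757118+28936908=62022324 · T[17,13]:13*165620+2757118=4910178 · T[17,14]:14*6020+165620=249900
Read S(17,12) = 62022324, S(17,13) = 4910178, S(17,14) = 249900.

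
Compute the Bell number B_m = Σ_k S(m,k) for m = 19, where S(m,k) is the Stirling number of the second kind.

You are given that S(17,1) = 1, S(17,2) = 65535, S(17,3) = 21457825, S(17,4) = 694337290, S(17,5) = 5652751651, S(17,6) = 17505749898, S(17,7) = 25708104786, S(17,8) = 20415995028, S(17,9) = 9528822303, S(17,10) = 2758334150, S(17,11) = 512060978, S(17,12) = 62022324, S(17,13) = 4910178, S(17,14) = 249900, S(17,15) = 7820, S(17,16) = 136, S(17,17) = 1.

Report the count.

5832742205057

[18] T[18,1]:1*1+0=1 · T[18,2]:2*65535+1=131071 · T[18,3]:3*21457825+65535=64439010 · T[18,4]:4*694337290+21457825=2798806985 · T[18,5]:5*5652751651+694337290=28958095545 · T[18,6]:6*17505749898+5652751651=110687251039 · T[18,7]:7*25708104786+17505749898=197462483400 · T[18,8]:8*20415995028+25708104786=189036065010 · T[18,9]:9*9528822303+20415995028=106175395755 · T[18,10]:10*2758334150+9528822303=37112163803 · T[18,11]:11*512060978+2758334150=8391004908 · T[18,12]:12*62022324+512060978=1256328866 · T[18,13]:13*4910178+62022324=125854638 · T[18,14]:14*249900+4910178=8408778 · T[18,15]:15*7820+249900=367200 · T[18,16]:16*136+7820=9996 · T[18,17]:17*1+136=153 · T[18,18]:18*0+1=1
[19] T[19,1]:1*1+0=1 · T[19,2]:2*131071+1=262143 · T[19,3]:3*64439010+131071=193448101 · T[19,4]:4*2798806985+64439010=11259666950 · T[19,5]:5*28958095545+2798806985=147589284710 · T[19,6]:6*110687251039+28958095545=693081601779 · T[19,7]:7*197462483400+110687251039=1492924634839 · T[19,8]:8*189036065010+197462483400=1709751003480 · T[19,9]:9*106175395755+189036065010=1144614626805 · T[19,10]:10*37112163803+106175395755=477297033785 · T[19,11]:11*8391004908+37112163803=129413217791 · T[19,12]:12*1256328866+8391004908=23466951300 · T[19,13]:13*125854638+1256328866=2892439160 · T[19,14]:14*8408778+125854638=243577530 · T[19,15]:15*367200+8408778=13916778 · T[19,16]:16*9996+367200=527136 · T[19,17]:17*153+9996=12597 · T[19,18]:18*1+153=171 · T[19,19]:19*0+1=1
B_19 = ΣS(19,k) = 1+262143+193448101+11259666950+147589284710+693081601779+1492924634839+1709751003480+1144614626805+477297033785+129413217791+23466951300+2892439160+243577530+13916778+527136+12597+171+1 = 5832742205057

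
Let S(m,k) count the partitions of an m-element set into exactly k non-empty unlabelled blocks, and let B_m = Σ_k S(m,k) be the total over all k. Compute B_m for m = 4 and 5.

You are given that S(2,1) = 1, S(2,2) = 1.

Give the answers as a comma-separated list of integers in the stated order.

row 3: T[3][1]=1·1+0=1  T[3][2]=2·1+1=3  T[3][3]=3·0+1=1
row 4: T[4][1]=1·1+0=1  T[4][2]=2·3+1=7  T[4][3]=3·1+3=6  T[4][4]=4·0+1=1
row 5: T[5][1]=1·1+0=1  T[5][2]=2·7+1=15  T[5][3]=3·6+7=25  T[5][4]=4·1+6=10  T[5][5]=5·0+1=1
B_4 = ΣS(4,k) = 1+7+6+1 = 15
B_5 = ΣS(5,k) = 1+15+25+10+1 = 52

15, 52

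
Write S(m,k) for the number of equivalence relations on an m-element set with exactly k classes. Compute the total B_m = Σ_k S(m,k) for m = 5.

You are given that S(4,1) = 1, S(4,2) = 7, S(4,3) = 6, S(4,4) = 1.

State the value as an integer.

52

@5  (5,1):1·1+0→1, (5,2):7·2+1→15, (5,3):6·3+7→25, (5,4):1·4+6→10, (5,5):0·5+1→1
B_5 = ΣS(5,k) = 1+15+25+10+1 = 52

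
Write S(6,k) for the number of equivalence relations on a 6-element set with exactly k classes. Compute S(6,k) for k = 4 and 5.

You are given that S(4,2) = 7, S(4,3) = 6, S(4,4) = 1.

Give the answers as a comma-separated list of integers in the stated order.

row 5: T[5][3]=3·6+7=25  T[5][4]=4·1+6=10  T[5][5]=5·0+1=1
row 6: T[6][4]=4·10+25=65  T[6][5]=5·1+10=15
Read S(6,4) = 65, S(6,5) = 15.

65, 15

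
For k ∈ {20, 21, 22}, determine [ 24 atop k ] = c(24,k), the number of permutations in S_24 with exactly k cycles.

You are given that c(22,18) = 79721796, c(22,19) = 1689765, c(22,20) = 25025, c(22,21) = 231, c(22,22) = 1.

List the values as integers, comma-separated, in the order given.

@23  (23,19):1689765·22+79721796→116896626, (23,20):25025·22+1689765→2240315, (23,21):231·22+25025→30107, (23,22):1·22+231→253
@24  (24,20):2240315·23+116896626→168423871, (24,21):30107·23+2240315→2932776, (24,22):253·23+30107→35926
Read c(24,20) = 168423871, c(24,21) = 2932776, c(24,22) = 35926.

168423871, 2932776, 35926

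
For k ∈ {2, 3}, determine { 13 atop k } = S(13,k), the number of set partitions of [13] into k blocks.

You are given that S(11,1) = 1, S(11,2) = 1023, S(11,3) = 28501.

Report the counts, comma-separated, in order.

4095, 261625

[12] T[12,1]:1*1+0=1 · T[12,2]:2*1023+1=2047 · T[12,3]:3*28501+1023=86526
[13] T[13,2]:2*2047+1=4095 · T[13,3]:3*86526+2047=261625
Read S(13,2) = 4095, S(13,3) = 261625.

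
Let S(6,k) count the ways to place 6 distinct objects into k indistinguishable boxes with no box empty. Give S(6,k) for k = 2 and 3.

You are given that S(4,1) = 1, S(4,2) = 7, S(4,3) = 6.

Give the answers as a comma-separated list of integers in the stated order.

31, 90

i=5: T(5,1)=0+1·1=1 | T(5,2)=1+2·7=15 | T(5,3)=7+3·6=25
i=6: T(6,2)=1+2·15=31 | T(6,3)=15+3·25=90
Read S(6,2) = 31, S(6,3) = 90.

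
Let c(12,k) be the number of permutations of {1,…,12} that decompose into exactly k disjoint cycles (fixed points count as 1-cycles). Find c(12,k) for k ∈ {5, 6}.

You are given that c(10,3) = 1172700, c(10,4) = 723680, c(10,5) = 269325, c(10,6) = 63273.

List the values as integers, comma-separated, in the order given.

i=11: T(11,4)=1172700+10·723680=8409500 | T(11,5)=723680+10·269325=3416930 | T(11,6)=269325+10·63273=902055
i=12: T(12,5)=8409500+11·3416930=45995730 | T(12,6)=3416930+11·902055=13339535
Read c(12,5) = 45995730, c(12,6) = 13339535.

45995730, 13339535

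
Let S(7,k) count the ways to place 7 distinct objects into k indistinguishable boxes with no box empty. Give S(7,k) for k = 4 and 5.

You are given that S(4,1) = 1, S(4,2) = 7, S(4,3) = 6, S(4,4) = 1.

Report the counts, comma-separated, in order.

350, 140

[5] T[5,2]:2*7+1=15 · T[5,3]:3*6+7=25 · T[5,4]:4*1+6=10 · T[5,5]:5*0+1=1
[6] T[6,3]:3*25+15=90 · T[6,4]:4*10+25=65 · T[6,5]:5*1+10=15
[7] T[7,4]:4*65+90=350 · T[7,5]:5*15+65=140
Read S(7,4) = 350, S(7,5) = 140.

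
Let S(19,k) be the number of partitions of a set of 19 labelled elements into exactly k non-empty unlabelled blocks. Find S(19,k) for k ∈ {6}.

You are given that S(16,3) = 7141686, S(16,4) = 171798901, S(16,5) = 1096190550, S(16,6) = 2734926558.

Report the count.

693081601779

i=17: T(17,4)=7141686+4·171798901=694337290 | T(17,5)=171798901+5·1096190550=5652751651 | T(17,6)=1096190550+6·2734926558=17505749898
i=18: T(18,5)=694337290+5·5652751651=28958095545 | T(18,6)=5652751651+6·17505749898=110687251039
i=19: T(19,6)=28958095545+6·110687251039=693081601779
Read S(19,6) = 693081601779.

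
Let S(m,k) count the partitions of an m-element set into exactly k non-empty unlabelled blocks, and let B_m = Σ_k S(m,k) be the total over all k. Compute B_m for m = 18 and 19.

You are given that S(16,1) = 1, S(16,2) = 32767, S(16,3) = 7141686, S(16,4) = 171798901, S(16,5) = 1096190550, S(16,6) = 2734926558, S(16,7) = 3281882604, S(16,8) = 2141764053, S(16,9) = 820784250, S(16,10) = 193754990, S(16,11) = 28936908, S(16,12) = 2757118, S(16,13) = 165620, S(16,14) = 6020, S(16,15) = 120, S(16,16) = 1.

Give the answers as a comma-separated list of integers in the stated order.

@17  (17,1):1·1+0→1, (17,2):32767·2+1→65535, (17,3):7141686·3+32767→21457825, (17,4):171798901·4+7141686→694337290, (17,5):1096190550·5+171798901→5652751651, (17,6):2734926558·6+1096190550→17505749898, (17,7):3281882604·7+2734926558→25708104786, (17,8):2141764053·8+3281882604→20415995028, (17,9):820784250·9+2141764053→9528822303, (17,10):193754990·10+820784250→2758334150, (17,11):28936908·11+193754990→512060978, (17,12):2757118·12+28936908→62022324, (17,13):165620·13+2757118→4910178, (17,14):6020·14+165620→249900, (17,15):120·15+6020→7820, (17,16):1·16+120→136, (17,17):0·17+1→1
@18  (18,1):1·1+0→1, (18,2):65535·2+1→131071, (18,3):21457825·3+65535→64439010, (18,4):694337290·4+21457825→2798806985, (18,5):5652751651·5+694337290→28958095545, (18,6):17505749898·6+5652751651→110687251039, (18,7):25708104786·7+17505749898→197462483400, (18,8):20415995028·8+25708104786→189036065010, (18,9):9528822303·9+20415995028→106175395755, (18,10):2758334150·10+9528822303→37112163803, (18,11):512060978·11+2758334150→8391004908, (18,12):62022324·12+512060978→1256328866, (18,13):4910178·13+62022324→125854638, (18,14):249900·14+4910178→8408778, (18,15):7820·15+249900→367200, (18,16):136·16+7820→9996, (18,17):1·17+136→153, (18,18):0·18+1→1
@19  (19,1):1·1+0→1, (19,2):131071·2+1→262143, (19,3):64439010·3+131071→193448101, (19,4):2798806985·4+64439010→11259666950, (19,5):28958095545·5+2798806985→147589284710, (19,6):110687251039·6+28958095545→693081601779, (19,7):197462483400·7+110687251039→1492924634839, (19,8):189036065010·8+197462483400→1709751003480, (19,9):106175395755·9+189036065010→1144614626805, (19,10):37112163803·10+106175395755→477297033785, (19,11):8391004908·11+37112163803→129413217791, (19,12):1256328866·12+8391004908→23466951300, (19,13):125854638·13+1256328866→2892439160, (19,14):8408778·14+125854638→243577530, (19,15):367200·15+8408778→13916778, (19,16):9996·16+367200→527136, (19,17):153·17+9996→12597, (19,18):1·18+153→171, (19,19):0·19+1→1
B_18 = ΣS(18,k) = 1+131071+64439010+2798806985+28958095545+110687251039+197462483400+189036065010+106175395755+37112163803+8391004908+1256328866+125854638+8408778+367200+9996+153+1 = 682076806159
B_19 = ΣS(19,k) = 1+262143+193448101+11259666950+147589284710+693081601779+1492924634839+1709751003480+1144614626805+477297033785+129413217791+23466951300+2892439160+243577530+13916778+527136+12597+171+1 = 5832742205057

682076806159, 5832742205057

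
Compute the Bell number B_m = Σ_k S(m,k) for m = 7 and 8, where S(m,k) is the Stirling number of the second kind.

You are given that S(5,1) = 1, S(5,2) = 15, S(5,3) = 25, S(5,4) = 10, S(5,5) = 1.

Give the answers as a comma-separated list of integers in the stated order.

877, 4140

i=6: T(6,1)=0+1·1=1 | T(6,2)=1+2·15=31 | T(6,3)=15+3·25=90 | T(6,4)=25+4·10=65 | T(6,5)=10+5·1=15 | T(6,6)=1+6·0=1
i=7: T(7,1)=0+1·1=1 | T(7,2)=1+2·31=63 | T(7,3)=31+3·90=301 | T(7,4)=90+4·65=350 | T(7,5)=65+5·15=140 | T(7,6)=15+6·1=21 | T(7,7)=1+7·0=1
i=8: T(8,1)=0+1·1=1 | T(8,2)=1+2·63=127 | T(8,3)=63+3·301=966 | T(8,4)=301+4·350=1701 | T(8,5)=350+5·140=1050 | T(8,6)=140+6·21=266 | T(8,7)=21+7·1=28 | T(8,8)=1+8·0=1
B_7 = ΣS(7,k) = 1+63+301+350+140+21+1 = 877
B_8 = ΣS(8,k) = 1+127+966+1701+1050+266+28+1 = 4140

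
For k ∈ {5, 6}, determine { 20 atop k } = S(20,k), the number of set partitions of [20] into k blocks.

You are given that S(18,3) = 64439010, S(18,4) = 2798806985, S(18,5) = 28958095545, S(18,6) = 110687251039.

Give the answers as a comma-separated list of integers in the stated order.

r19: T_19,4=4×2798806985+64439010=11259666950; T_19,5=5×28958095545+2798806985=147589284710; T_19,6=6×110687251039+28958095545=693081601779
r20: T_20,5=5×147589284710+11259666950=749206090500; T_20,6=6×693081601779+147589284710=4306078895384
Read S(20,5) = 749206090500, S(20,6) = 4306078895384.

749206090500, 4306078895384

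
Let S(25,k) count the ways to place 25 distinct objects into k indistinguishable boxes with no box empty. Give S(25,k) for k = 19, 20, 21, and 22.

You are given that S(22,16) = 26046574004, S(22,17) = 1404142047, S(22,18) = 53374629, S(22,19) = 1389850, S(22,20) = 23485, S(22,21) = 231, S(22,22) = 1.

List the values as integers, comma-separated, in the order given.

166218969675, 6220194750, 168519505, 3200450

r23: T_23,17=17×1404142047+26046574004=49916988803; T_23,18=18×53374629+1404142047=2364885369; T_23,19=19×1389850+53374629=79781779; T_23,20=20×23485+1389850=1859550; T_23,21=21×231+23485=28336; T_23,22=22×1+231=253
r24: T_24,18=18×2364885369+49916988803=92484925445; T_24,19=19×79781779+2364885369=3880739170; T_24,20=20×1859550+79781779=116972779; T_24,21=21×28336+1859550=2454606; T_24,22=22×253+28336=33902
r25: T_25,19=19×3880739170+92484925445=166218969675; T_25,20=20×116972779+3880739170=6220194750; T_25,21=21×2454606+116972779=168519505; T_25,22=22×33902+2454606=3200450
Read S(25,19) = 166218969675, S(25,20) = 6220194750, S(25,21) = 168519505, S(25,22) = 3200450.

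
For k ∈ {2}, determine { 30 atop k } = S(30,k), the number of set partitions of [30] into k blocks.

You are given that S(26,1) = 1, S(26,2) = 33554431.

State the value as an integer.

536870911

row 27: T[27][1]=1·1+0=1  T[27][2]=2·33554431+1=67108863
row 28: T[28][1]=1·1+0=1  T[28][2]=2·67108863+1=134217727
row 29: T[29][1]=1·1+0=1  T[29][2]=2·134217727+1=268435455
row 30: T[30][2]=2·268435455+1=536870911
Read S(30,2) = 536870911.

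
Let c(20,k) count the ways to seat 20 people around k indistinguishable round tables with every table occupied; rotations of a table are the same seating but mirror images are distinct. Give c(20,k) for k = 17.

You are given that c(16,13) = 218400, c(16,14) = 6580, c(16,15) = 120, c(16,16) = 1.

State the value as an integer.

920550

row 17: T[17][14]=16·6580+218400=323680  T[17][15]=16·120+6580=8500  T[17][16]=16·1+120=136  T[17][17]=16·0+1=1
row 18: T[18][15]=17·8500+323680=468180  T[18][16]=17·136+8500=10812  T[18][17]=17·1+136=153
row 19: T[19][16]=18·10812+468180=662796  T[19][17]=18·153+10812=13566
row 20: T[20][17]=19·13566+662796=920550
Read c(20,17) = 920550.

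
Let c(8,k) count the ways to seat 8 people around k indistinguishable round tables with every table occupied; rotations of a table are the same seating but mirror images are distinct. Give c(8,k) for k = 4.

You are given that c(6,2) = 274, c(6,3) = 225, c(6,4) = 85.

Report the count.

6769

r7: T_7,3=6×225+274=1624; T_7,4=6×85+225=735
r8: T_8,4=7×735+1624=6769
Read c(8,4) = 6769.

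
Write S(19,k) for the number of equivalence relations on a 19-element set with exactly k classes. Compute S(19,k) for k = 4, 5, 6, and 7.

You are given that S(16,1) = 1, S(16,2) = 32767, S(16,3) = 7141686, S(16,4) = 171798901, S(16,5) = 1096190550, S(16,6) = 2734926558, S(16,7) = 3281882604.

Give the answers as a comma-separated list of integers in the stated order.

11259666950, 147589284710, 693081601779, 1492924634839

@17  (17,2):32767·2+1→65535, (17,3):7141686·3+32767→21457825, (17,4):171798901·4+7141686→694337290, (17,5):1096190550·5+171798901→5652751651, (17,6):2734926558·6+1096190550→17505749898, (17,7):3281882604·7+2734926558→25708104786
@18  (18,3):21457825·3+65535→64439010, (18,4):694337290·4+21457825→2798806985, (18,5):5652751651·5+694337290→28958095545, (18,6):17505749898·6+5652751651→110687251039, (18,7):25708104786·7+17505749898→197462483400
@19  (19,4):2798806985·4+64439010→11259666950, (19,5):28958095545·5+2798806985→147589284710, (19,6):110687251039·6+28958095545→693081601779, (19,7):197462483400·7+110687251039→1492924634839
Read S(19,4) = 11259666950, S(19,5) = 147589284710, S(19,6) = 693081601779, S(19,7) = 1492924634839.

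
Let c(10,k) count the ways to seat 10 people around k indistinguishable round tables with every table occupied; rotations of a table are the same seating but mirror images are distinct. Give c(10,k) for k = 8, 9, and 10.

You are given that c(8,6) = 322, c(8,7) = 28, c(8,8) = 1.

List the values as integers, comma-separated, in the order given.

[9] T[9,7]:8*28+322=546 · T[9,8]:8*1+28=36 · T[9,9]:8*0+1=1
[10] T[10,8]:9*36+546=870 · T[10,9]:9*1+36=45 · T[10,10]:9*0+1=1
Read c(10,8) = 870, c(10,9) = 45, c(10,10) = 1.

870, 45, 1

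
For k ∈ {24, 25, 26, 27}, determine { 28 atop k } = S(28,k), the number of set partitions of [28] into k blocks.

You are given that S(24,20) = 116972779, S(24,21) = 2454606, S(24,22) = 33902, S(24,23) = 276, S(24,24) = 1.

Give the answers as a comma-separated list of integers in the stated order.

460192005, 6654375, 64701, 378

r25: T_25,21=21×2454606+116972779=168519505; T_25,22=22×33902+2454606=3200450; T_25,23=23×276+33902=40250; T_25,24=24×1+276=300; T_25,25=25×0+1=1
r26: T_26,22=22×3200450+168519505=238929405; T_26,23=23×40250+3200450=4126200; T_26,24=24×300+40250=47450; T_26,25=25×1+300=325; T_26,26=26×0+1=1
r27: T_27,23=23×4126200+238929405=333832005; T_27,24=24×47450+4126200=5265000; T_27,25=25×325+47450=55575; T_27,26=26×1+325=351; T_27,27=27×0+1=1
r28: T_28,24=24×5265000+333832005=460192005; T_28,25=25×55575+5265000=6654375; T_28,26=26×351+55575=64701; T_28,27=27×1+351=378
Read S(28,24) = 460192005, S(28,25) = 6654375, S(28,26) = 64701, S(28,27) = 378.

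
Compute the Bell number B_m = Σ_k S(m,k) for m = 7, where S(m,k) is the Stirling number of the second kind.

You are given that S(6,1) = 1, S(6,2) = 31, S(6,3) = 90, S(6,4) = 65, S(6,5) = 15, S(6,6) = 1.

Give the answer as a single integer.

[7] T[7,1]:1*1+0=1 · T[7,2]:2*31+1=63 · T[7,3]:3*90+31=301 · T[7,4]:4*65+90=350 · T[7,5]:5*15+65=140 · T[7,6]:6*1+15=21 · T[7,7]:7*0+1=1
B_7 = ΣS(7,k) = 1+63+301+350+140+21+1 = 877

877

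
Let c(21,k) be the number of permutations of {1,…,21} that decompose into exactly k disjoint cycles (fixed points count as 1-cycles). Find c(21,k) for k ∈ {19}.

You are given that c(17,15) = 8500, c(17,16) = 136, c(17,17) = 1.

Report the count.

20615

[18] T[18,16]:17*136+8500=10812 · T[18,17]:17*1+136=153 · T[18,18]:17*0+1=1
[19] T[19,17]:18*153+10812=13566 · T[19,18]:18*1+153=171 · T[19,19]:18*0+1=1
[20] T[20,18]:19*171+13566=16815 · T[20,19]:19*1+171=190
[21] T[21,19]:20*190+16815=20615
Read c(21,19) = 20615.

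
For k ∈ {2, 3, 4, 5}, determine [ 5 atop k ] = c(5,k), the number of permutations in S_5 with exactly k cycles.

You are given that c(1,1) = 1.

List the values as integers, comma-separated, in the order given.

50, 35, 10, 1

i=2: T(2,1)=0+1·1=1 | T(2,2)=1+1·0=1
i=3: T(3,1)=0+2·1=2 | T(3,2)=1+2·1=3 | T(3,3)=1+2·0=1
i=4: T(4,1)=0+3·2=6 | T(4,2)=2+3·3=11 | T(4,3)=3+3·1=6 | T(4,4)=1+3·0=1
i=5: T(5,2)=6+4·11=50 | T(5,3)=11+4·6=35 | T(5,4)=6+4·1=10 | T(5,5)=1+4·0=1
Read c(5,2) = 50, c(5,3) = 35, c(5,4) = 10, c(5,5) = 1.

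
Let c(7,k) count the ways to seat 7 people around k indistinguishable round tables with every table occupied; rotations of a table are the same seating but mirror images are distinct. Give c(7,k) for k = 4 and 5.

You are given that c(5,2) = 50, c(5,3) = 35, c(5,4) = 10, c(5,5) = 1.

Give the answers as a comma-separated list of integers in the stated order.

735, 175

r6: T_6,3=5×35+50=225; T_6,4=5×10+35=85; T_6,5=5×1+10=15
r7: T_7,4=6×85+225=735; T_7,5=6×15+85=175
Read c(7,4) = 735, c(7,5) = 175.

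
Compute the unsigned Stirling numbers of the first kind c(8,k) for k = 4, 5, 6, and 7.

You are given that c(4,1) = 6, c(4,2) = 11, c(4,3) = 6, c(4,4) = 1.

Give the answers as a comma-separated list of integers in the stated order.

@5  (5,1):6·4+0→24, (5,2):11·4+6→50, (5,3):6·4+11→35, (5,4):1·4+6→10, (5,5):0·4+1→1
@6  (6,2):50·5+24→274, (6,3):35·5+50→225, (6,4):10·5+35→85, (6,5):1·5+10→15, (6,6):0·5+1→1
@7  (7,3):225·6+274→1624, (7,4):85·6+225→735, (7,5):15·6+85→175, (7,6):1·6+15→21, (7,7):0·6+1→1
@8  (8,4):735·7+1624→6769, (8,5):175·7+735→1960, (8,6):21·7+175→322, (8,7):1·7+21→28
Read c(8,4) = 6769, c(8,5) = 1960, c(8,6) = 322, c(8,7) = 28.

6769, 1960, 322, 28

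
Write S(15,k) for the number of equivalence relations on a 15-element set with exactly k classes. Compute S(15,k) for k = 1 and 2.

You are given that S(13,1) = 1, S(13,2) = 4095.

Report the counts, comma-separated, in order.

i=14: T(14,1)=0+1·1=1 | T(14,2)=1+2·4095=8191
i=15: T(15,1)=0+1·1=1 | T(15,2)=1+2·8191=16383
Read S(15,1) = 1, S(15,2) = 16383.

1, 16383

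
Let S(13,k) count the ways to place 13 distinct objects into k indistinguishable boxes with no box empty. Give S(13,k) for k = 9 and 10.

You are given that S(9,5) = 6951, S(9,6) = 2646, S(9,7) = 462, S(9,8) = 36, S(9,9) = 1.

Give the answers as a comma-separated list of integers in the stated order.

359502, 39325

[10] T[10,6]:6*2646+6951=22827 · T[10,7]:7*462+2646=5880 · T[10,8]:8*36+462=750 · T[10,9]:9*1+36=45 · T[10,10]:10*0+1=1
[11] T[11,7]:7*5880+22827=63987 · T[11,8]:8*750+5880=11880 · T[11,9]:9*45+750=1155 · T[11,10]:10*1+45=55
[12] T[12,8]:8*11880+63987=159027 · T[12,9]:9*1155+11880=22275 · T[12,10]:10*55+1155=1705
[13] T[13,9]:9*22275+159027=359502 · T[13,10]:10*1705+22275=39325
Read S(13,9) = 359502, S(13,10) = 39325.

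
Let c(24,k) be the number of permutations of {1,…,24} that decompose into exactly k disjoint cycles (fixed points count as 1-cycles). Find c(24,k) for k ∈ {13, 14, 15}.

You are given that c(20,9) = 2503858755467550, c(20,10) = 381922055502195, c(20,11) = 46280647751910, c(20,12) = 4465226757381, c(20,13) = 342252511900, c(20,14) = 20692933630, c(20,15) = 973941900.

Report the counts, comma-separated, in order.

@21  (21,10):381922055502195·20+2503858755467550→10142299865511450, (21,11):46280647751910·20+381922055502195→1307535010540395, (21,12):4465226757381·20+46280647751910→135585182899530, (21,13):342252511900·20+4465226757381→11310276995381, (21,14):20692933630·20+342252511900→756111184500, (21,15):973941900·20+20692933630→40171771630
@22  (22,11):1307535010540395·21+10142299865511450→37600535086859745, (22,12):135585182899530·21+1307535010540395→4154823851430525, (22,13):11310276995381·21+135585182899530→373100999802531, (22,14):756111184500·21+11310276995381→27188611869881, (22,15):40171771630·21+756111184500→1599718388730
@23  (23,12):4154823851430525·22+37600535086859745→129006659818331295, (23,13):373100999802531·22+4154823851430525→12363045847086207, (23,14):27188611869881·22+373100999802531→971250460939913, (23,15):1599718388730·22+27188611869881→62382416421941
@24  (24,13):12363045847086207·23+129006659818331295→413356714301314056, (24,14):971250460939913·23+12363045847086207→34701806448704206, (24,15):62382416421941·23+971250460939913→2406046038644556
Read c(24,13) = 413356714301314056, c(24,14) = 34701806448704206, c(24,15) = 2406046038644556.

413356714301314056, 34701806448704206, 2406046038644556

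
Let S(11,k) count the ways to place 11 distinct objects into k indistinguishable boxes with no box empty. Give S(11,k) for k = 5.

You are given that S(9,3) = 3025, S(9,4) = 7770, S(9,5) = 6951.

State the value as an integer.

row 10: T[10][4]=4·7770+3025=34105  T[10][5]=5·6951+7770=42525
row 11: T[11][5]=5·42525+34105=246730
Read S(11,5) = 246730.

246730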